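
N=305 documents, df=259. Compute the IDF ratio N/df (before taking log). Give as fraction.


IDF ratio = N / df
= 305 / 259
= 305/259

305/259


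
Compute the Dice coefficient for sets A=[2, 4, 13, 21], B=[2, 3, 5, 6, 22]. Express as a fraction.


A intersect B = [2]
|A intersect B| = 1
|A| = 4, |B| = 5
Dice = 2*1 / (4+5)
= 2 / 9 = 2/9

2/9


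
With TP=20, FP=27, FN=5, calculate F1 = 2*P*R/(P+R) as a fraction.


F1 = 2 * P * R / (P + R)
P = TP/(TP+FP) = 20/47 = 20/47
R = TP/(TP+FN) = 20/25 = 4/5
2 * P * R = 2 * 20/47 * 4/5 = 32/47
P + R = 20/47 + 4/5 = 288/235
F1 = 32/47 / 288/235 = 5/9

5/9


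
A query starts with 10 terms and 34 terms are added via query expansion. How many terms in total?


Original terms: 10
Expansion terms: 34
Total = 10 + 34 = 44

44


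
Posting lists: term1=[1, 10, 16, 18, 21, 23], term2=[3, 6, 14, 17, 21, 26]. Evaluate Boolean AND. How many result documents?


Boolean AND: find intersection of posting lists
term1 docs: [1, 10, 16, 18, 21, 23]
term2 docs: [3, 6, 14, 17, 21, 26]
Intersection: [21]
|intersection| = 1

1


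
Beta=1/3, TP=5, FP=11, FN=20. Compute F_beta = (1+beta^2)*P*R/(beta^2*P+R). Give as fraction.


P = TP/(TP+FP) = 5/16 = 5/16
R = TP/(TP+FN) = 5/25 = 1/5
beta^2 = 1/3^2 = 1/9
(1 + beta^2) = 10/9
Numerator = (1+beta^2)*P*R = 5/72
Denominator = beta^2*P + R = 5/144 + 1/5 = 169/720
F_beta = 50/169

50/169


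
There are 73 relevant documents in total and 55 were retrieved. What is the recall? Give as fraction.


Recall = retrieved_relevant / total_relevant
= 55 / 73
= 55 / (55 + 18)
= 55/73

55/73


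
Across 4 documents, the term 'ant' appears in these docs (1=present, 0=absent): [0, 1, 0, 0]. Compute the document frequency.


Checking each document for 'ant':
Doc 1: absent
Doc 2: present
Doc 3: absent
Doc 4: absent
df = sum of presences = 0 + 1 + 0 + 0 = 1

1


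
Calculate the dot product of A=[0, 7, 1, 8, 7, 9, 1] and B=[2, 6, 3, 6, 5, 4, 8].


Dot product = sum of element-wise products
A[0]*B[0] = 0*2 = 0
A[1]*B[1] = 7*6 = 42
A[2]*B[2] = 1*3 = 3
A[3]*B[3] = 8*6 = 48
A[4]*B[4] = 7*5 = 35
A[5]*B[5] = 9*4 = 36
A[6]*B[6] = 1*8 = 8
Sum = 0 + 42 + 3 + 48 + 35 + 36 + 8 = 172

172


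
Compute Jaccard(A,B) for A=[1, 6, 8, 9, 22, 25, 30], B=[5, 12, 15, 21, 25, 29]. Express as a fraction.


A intersect B = [25]
|A intersect B| = 1
A union B = [1, 5, 6, 8, 9, 12, 15, 21, 22, 25, 29, 30]
|A union B| = 12
Jaccard = 1/12 = 1/12

1/12


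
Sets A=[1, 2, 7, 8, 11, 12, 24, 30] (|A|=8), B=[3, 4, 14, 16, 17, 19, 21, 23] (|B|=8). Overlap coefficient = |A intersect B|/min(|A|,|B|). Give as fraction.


A intersect B = []
|A intersect B| = 0
min(|A|, |B|) = min(8, 8) = 8
Overlap = 0 / 8 = 0

0


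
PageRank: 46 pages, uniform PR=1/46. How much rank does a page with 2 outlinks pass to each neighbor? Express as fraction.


Initial PR = 1/46 = 1/46
Outlinks = 2
Contribution per link = PR / outlinks
= 1/46 / 2
= 1/92

1/92


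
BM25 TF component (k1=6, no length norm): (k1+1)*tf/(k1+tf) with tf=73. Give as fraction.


BM25 TF component = (k1+1)*tf / (k1+tf)
k1 = 6, tf = 73
Numerator = (6+1)*73 = 511
Denominator = 6 + 73 = 79
= 511/79 = 511/79

511/79


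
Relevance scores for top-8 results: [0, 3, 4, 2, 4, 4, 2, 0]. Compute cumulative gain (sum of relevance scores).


Cumulative Gain = sum of relevance scores
Position 1: rel=0, running sum=0
Position 2: rel=3, running sum=3
Position 3: rel=4, running sum=7
Position 4: rel=2, running sum=9
Position 5: rel=4, running sum=13
Position 6: rel=4, running sum=17
Position 7: rel=2, running sum=19
Position 8: rel=0, running sum=19
CG = 19

19


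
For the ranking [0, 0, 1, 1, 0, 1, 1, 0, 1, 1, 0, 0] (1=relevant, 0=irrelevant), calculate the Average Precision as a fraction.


Computing P@k for each relevant position:
Position 1: not relevant
Position 2: not relevant
Position 3: relevant, P@3 = 1/3 = 1/3
Position 4: relevant, P@4 = 2/4 = 1/2
Position 5: not relevant
Position 6: relevant, P@6 = 3/6 = 1/2
Position 7: relevant, P@7 = 4/7 = 4/7
Position 8: not relevant
Position 9: relevant, P@9 = 5/9 = 5/9
Position 10: relevant, P@10 = 6/10 = 3/5
Position 11: not relevant
Position 12: not relevant
Sum of P@k = 1/3 + 1/2 + 1/2 + 4/7 + 5/9 + 3/5 = 964/315
AP = 964/315 / 6 = 482/945

482/945


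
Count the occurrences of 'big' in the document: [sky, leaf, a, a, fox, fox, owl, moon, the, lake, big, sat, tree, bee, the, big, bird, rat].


Document has 18 words
Scanning for 'big':
Found at positions: [10, 15]
Count = 2

2


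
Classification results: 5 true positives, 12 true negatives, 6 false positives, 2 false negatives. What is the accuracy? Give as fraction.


Accuracy = (TP + TN) / (TP + TN + FP + FN)
TP + TN = 5 + 12 = 17
Total = 5 + 12 + 6 + 2 = 25
Accuracy = 17 / 25 = 17/25

17/25


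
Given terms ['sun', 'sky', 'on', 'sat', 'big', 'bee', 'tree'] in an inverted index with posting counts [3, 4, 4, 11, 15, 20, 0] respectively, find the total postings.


Summing posting list sizes:
'sun': 3 postings
'sky': 4 postings
'on': 4 postings
'sat': 11 postings
'big': 15 postings
'bee': 20 postings
'tree': 0 postings
Total = 3 + 4 + 4 + 11 + 15 + 20 + 0 = 57

57


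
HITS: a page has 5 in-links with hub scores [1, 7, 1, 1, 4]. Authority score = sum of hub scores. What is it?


Authority = sum of hub scores of in-linkers
In-link 1: hub score = 1
In-link 2: hub score = 7
In-link 3: hub score = 1
In-link 4: hub score = 1
In-link 5: hub score = 4
Authority = 1 + 7 + 1 + 1 + 4 = 14

14


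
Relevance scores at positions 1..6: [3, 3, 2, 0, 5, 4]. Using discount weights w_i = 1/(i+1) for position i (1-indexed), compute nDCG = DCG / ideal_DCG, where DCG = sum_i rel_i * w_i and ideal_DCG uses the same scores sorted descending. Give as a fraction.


Position discount weights w_i = 1/(i+1) for i=1..6:
Weights = [1/2, 1/3, 1/4, 1/5, 1/6, 1/7]
Actual relevance: [3, 3, 2, 0, 5, 4]
DCG = 3/2 + 3/3 + 2/4 + 0/5 + 5/6 + 4/7 = 185/42
Ideal relevance (sorted desc): [5, 4, 3, 3, 2, 0]
Ideal DCG = 5/2 + 4/3 + 3/4 + 3/5 + 2/6 + 0/7 = 331/60
nDCG = DCG / ideal_DCG = 185/42 / 331/60 = 1850/2317

1850/2317


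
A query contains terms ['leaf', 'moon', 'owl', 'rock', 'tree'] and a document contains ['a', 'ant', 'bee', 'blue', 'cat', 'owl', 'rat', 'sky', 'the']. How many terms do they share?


Query terms: ['leaf', 'moon', 'owl', 'rock', 'tree']
Document terms: ['a', 'ant', 'bee', 'blue', 'cat', 'owl', 'rat', 'sky', 'the']
Common terms: ['owl']
Overlap count = 1

1


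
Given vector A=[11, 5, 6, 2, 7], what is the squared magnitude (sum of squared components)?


|A|^2 = sum of squared components
A[0]^2 = 11^2 = 121
A[1]^2 = 5^2 = 25
A[2]^2 = 6^2 = 36
A[3]^2 = 2^2 = 4
A[4]^2 = 7^2 = 49
Sum = 121 + 25 + 36 + 4 + 49 = 235

235


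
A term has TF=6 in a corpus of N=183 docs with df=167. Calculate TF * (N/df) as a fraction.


TF * (N/df)
= 6 * (183/167)
= 6 * 183/167
= 1098/167

1098/167


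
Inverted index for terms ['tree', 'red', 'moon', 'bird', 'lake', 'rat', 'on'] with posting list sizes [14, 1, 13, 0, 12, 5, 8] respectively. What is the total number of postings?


Summing posting list sizes:
'tree': 14 postings
'red': 1 postings
'moon': 13 postings
'bird': 0 postings
'lake': 12 postings
'rat': 5 postings
'on': 8 postings
Total = 14 + 1 + 13 + 0 + 12 + 5 + 8 = 53

53


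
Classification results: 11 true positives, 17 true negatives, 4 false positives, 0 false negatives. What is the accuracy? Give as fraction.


Accuracy = (TP + TN) / (TP + TN + FP + FN)
TP + TN = 11 + 17 = 28
Total = 11 + 17 + 4 + 0 = 32
Accuracy = 28 / 32 = 7/8

7/8


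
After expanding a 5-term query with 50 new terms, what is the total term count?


Original terms: 5
Expansion terms: 50
Total = 5 + 50 = 55

55


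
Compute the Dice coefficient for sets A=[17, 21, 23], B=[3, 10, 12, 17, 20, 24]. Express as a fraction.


A intersect B = [17]
|A intersect B| = 1
|A| = 3, |B| = 6
Dice = 2*1 / (3+6)
= 2 / 9 = 2/9

2/9


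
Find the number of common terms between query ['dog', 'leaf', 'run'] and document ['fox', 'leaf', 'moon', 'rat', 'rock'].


Query terms: ['dog', 'leaf', 'run']
Document terms: ['fox', 'leaf', 'moon', 'rat', 'rock']
Common terms: ['leaf']
Overlap count = 1

1


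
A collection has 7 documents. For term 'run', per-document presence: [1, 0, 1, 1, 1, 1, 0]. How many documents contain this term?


Checking each document for 'run':
Doc 1: present
Doc 2: absent
Doc 3: present
Doc 4: present
Doc 5: present
Doc 6: present
Doc 7: absent
df = sum of presences = 1 + 0 + 1 + 1 + 1 + 1 + 0 = 5

5


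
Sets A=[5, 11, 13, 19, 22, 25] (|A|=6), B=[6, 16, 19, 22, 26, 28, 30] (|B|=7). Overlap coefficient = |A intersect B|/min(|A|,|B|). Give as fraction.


A intersect B = [19, 22]
|A intersect B| = 2
min(|A|, |B|) = min(6, 7) = 6
Overlap = 2 / 6 = 1/3

1/3


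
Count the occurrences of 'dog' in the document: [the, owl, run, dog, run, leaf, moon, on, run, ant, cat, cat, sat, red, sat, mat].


Document has 16 words
Scanning for 'dog':
Found at positions: [3]
Count = 1

1


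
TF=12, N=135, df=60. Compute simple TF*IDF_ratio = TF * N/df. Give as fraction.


TF * (N/df)
= 12 * (135/60)
= 12 * 9/4
= 27

27


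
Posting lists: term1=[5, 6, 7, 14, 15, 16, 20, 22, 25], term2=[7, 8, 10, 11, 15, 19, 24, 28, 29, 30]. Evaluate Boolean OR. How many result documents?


Boolean OR: find union of posting lists
term1 docs: [5, 6, 7, 14, 15, 16, 20, 22, 25]
term2 docs: [7, 8, 10, 11, 15, 19, 24, 28, 29, 30]
Union: [5, 6, 7, 8, 10, 11, 14, 15, 16, 19, 20, 22, 24, 25, 28, 29, 30]
|union| = 17

17


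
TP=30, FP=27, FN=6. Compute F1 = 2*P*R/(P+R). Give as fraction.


F1 = 2 * P * R / (P + R)
P = TP/(TP+FP) = 30/57 = 10/19
R = TP/(TP+FN) = 30/36 = 5/6
2 * P * R = 2 * 10/19 * 5/6 = 50/57
P + R = 10/19 + 5/6 = 155/114
F1 = 50/57 / 155/114 = 20/31

20/31


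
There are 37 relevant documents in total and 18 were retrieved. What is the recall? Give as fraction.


Recall = retrieved_relevant / total_relevant
= 18 / 37
= 18 / (18 + 19)
= 18/37

18/37


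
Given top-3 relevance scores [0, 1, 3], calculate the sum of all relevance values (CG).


Cumulative Gain = sum of relevance scores
Position 1: rel=0, running sum=0
Position 2: rel=1, running sum=1
Position 3: rel=3, running sum=4
CG = 4

4


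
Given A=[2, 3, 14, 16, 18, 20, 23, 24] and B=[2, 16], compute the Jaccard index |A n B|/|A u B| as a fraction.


A intersect B = [2, 16]
|A intersect B| = 2
A union B = [2, 3, 14, 16, 18, 20, 23, 24]
|A union B| = 8
Jaccard = 2/8 = 1/4

1/4


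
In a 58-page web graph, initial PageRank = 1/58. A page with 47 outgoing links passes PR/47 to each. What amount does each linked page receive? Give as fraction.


Initial PR = 1/58 = 1/58
Outlinks = 47
Contribution per link = PR / outlinks
= 1/58 / 47
= 1/2726

1/2726


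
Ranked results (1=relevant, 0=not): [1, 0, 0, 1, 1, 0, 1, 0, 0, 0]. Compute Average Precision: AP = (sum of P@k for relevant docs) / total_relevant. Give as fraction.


Computing P@k for each relevant position:
Position 1: relevant, P@1 = 1/1 = 1
Position 2: not relevant
Position 3: not relevant
Position 4: relevant, P@4 = 2/4 = 1/2
Position 5: relevant, P@5 = 3/5 = 3/5
Position 6: not relevant
Position 7: relevant, P@7 = 4/7 = 4/7
Position 8: not relevant
Position 9: not relevant
Position 10: not relevant
Sum of P@k = 1 + 1/2 + 3/5 + 4/7 = 187/70
AP = 187/70 / 4 = 187/280

187/280


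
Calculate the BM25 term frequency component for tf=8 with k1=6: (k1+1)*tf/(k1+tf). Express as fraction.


BM25 TF component = (k1+1)*tf / (k1+tf)
k1 = 6, tf = 8
Numerator = (6+1)*8 = 56
Denominator = 6 + 8 = 14
= 56/14 = 4

4


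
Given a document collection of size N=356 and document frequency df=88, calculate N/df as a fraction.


IDF ratio = N / df
= 356 / 88
= 89/22

89/22


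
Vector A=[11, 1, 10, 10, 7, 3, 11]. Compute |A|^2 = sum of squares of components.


|A|^2 = sum of squared components
A[0]^2 = 11^2 = 121
A[1]^2 = 1^2 = 1
A[2]^2 = 10^2 = 100
A[3]^2 = 10^2 = 100
A[4]^2 = 7^2 = 49
A[5]^2 = 3^2 = 9
A[6]^2 = 11^2 = 121
Sum = 121 + 1 + 100 + 100 + 49 + 9 + 121 = 501

501


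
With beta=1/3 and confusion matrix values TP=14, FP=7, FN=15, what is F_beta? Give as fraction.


P = TP/(TP+FP) = 14/21 = 2/3
R = TP/(TP+FN) = 14/29 = 14/29
beta^2 = 1/3^2 = 1/9
(1 + beta^2) = 10/9
Numerator = (1+beta^2)*P*R = 280/783
Denominator = beta^2*P + R = 2/27 + 14/29 = 436/783
F_beta = 70/109

70/109


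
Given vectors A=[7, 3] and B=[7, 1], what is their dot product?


Dot product = sum of element-wise products
A[0]*B[0] = 7*7 = 49
A[1]*B[1] = 3*1 = 3
Sum = 49 + 3 = 52

52


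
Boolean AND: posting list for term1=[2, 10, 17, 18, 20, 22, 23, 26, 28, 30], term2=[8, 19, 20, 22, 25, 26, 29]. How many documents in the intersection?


Boolean AND: find intersection of posting lists
term1 docs: [2, 10, 17, 18, 20, 22, 23, 26, 28, 30]
term2 docs: [8, 19, 20, 22, 25, 26, 29]
Intersection: [20, 22, 26]
|intersection| = 3

3


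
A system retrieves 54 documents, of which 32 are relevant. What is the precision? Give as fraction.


Precision = relevant_retrieved / total_retrieved
= 32 / 54
= 32 / (32 + 22)
= 16/27

16/27


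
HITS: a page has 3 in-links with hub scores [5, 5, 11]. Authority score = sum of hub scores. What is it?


Authority = sum of hub scores of in-linkers
In-link 1: hub score = 5
In-link 2: hub score = 5
In-link 3: hub score = 11
Authority = 5 + 5 + 11 = 21

21


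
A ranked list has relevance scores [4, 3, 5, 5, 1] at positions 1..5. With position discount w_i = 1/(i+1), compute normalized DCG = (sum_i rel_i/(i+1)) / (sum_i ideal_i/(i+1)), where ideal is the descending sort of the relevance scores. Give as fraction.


Position discount weights w_i = 1/(i+1) for i=1..5:
Weights = [1/2, 1/3, 1/4, 1/5, 1/6]
Actual relevance: [4, 3, 5, 5, 1]
DCG = 4/2 + 3/3 + 5/4 + 5/5 + 1/6 = 65/12
Ideal relevance (sorted desc): [5, 5, 4, 3, 1]
Ideal DCG = 5/2 + 5/3 + 4/4 + 3/5 + 1/6 = 89/15
nDCG = DCG / ideal_DCG = 65/12 / 89/15 = 325/356

325/356


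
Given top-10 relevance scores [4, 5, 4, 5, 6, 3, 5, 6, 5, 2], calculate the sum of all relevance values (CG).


Cumulative Gain = sum of relevance scores
Position 1: rel=4, running sum=4
Position 2: rel=5, running sum=9
Position 3: rel=4, running sum=13
Position 4: rel=5, running sum=18
Position 5: rel=6, running sum=24
Position 6: rel=3, running sum=27
Position 7: rel=5, running sum=32
Position 8: rel=6, running sum=38
Position 9: rel=5, running sum=43
Position 10: rel=2, running sum=45
CG = 45

45


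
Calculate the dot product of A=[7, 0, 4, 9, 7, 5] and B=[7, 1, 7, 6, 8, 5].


Dot product = sum of element-wise products
A[0]*B[0] = 7*7 = 49
A[1]*B[1] = 0*1 = 0
A[2]*B[2] = 4*7 = 28
A[3]*B[3] = 9*6 = 54
A[4]*B[4] = 7*8 = 56
A[5]*B[5] = 5*5 = 25
Sum = 49 + 0 + 28 + 54 + 56 + 25 = 212

212


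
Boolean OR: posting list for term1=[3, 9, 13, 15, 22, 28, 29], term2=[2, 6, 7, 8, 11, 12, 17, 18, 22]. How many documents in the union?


Boolean OR: find union of posting lists
term1 docs: [3, 9, 13, 15, 22, 28, 29]
term2 docs: [2, 6, 7, 8, 11, 12, 17, 18, 22]
Union: [2, 3, 6, 7, 8, 9, 11, 12, 13, 15, 17, 18, 22, 28, 29]
|union| = 15

15


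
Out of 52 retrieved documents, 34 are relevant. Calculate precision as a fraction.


Precision = relevant_retrieved / total_retrieved
= 34 / 52
= 34 / (34 + 18)
= 17/26

17/26


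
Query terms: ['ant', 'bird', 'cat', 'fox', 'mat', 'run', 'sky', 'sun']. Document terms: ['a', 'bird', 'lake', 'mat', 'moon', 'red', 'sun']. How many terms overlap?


Query terms: ['ant', 'bird', 'cat', 'fox', 'mat', 'run', 'sky', 'sun']
Document terms: ['a', 'bird', 'lake', 'mat', 'moon', 'red', 'sun']
Common terms: ['bird', 'mat', 'sun']
Overlap count = 3

3


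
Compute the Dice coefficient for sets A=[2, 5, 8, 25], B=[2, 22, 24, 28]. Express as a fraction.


A intersect B = [2]
|A intersect B| = 1
|A| = 4, |B| = 4
Dice = 2*1 / (4+4)
= 2 / 8 = 1/4

1/4


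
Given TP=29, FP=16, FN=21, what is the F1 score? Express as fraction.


F1 = 2 * P * R / (P + R)
P = TP/(TP+FP) = 29/45 = 29/45
R = TP/(TP+FN) = 29/50 = 29/50
2 * P * R = 2 * 29/45 * 29/50 = 841/1125
P + R = 29/45 + 29/50 = 551/450
F1 = 841/1125 / 551/450 = 58/95

58/95


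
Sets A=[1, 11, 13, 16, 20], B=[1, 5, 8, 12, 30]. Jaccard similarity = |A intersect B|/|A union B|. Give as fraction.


A intersect B = [1]
|A intersect B| = 1
A union B = [1, 5, 8, 11, 12, 13, 16, 20, 30]
|A union B| = 9
Jaccard = 1/9 = 1/9

1/9


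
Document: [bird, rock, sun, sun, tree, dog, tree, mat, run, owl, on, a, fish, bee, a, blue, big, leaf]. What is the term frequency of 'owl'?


Document has 18 words
Scanning for 'owl':
Found at positions: [9]
Count = 1

1


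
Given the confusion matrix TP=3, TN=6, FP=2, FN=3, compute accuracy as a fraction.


Accuracy = (TP + TN) / (TP + TN + FP + FN)
TP + TN = 3 + 6 = 9
Total = 3 + 6 + 2 + 3 = 14
Accuracy = 9 / 14 = 9/14

9/14


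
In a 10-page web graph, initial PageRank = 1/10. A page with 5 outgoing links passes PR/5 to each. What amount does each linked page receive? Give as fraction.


Initial PR = 1/10 = 1/10
Outlinks = 5
Contribution per link = PR / outlinks
= 1/10 / 5
= 1/50

1/50


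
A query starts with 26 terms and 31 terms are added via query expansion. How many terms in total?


Original terms: 26
Expansion terms: 31
Total = 26 + 31 = 57

57


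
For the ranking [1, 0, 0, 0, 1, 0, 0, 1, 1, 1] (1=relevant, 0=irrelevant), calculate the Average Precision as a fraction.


Computing P@k for each relevant position:
Position 1: relevant, P@1 = 1/1 = 1
Position 2: not relevant
Position 3: not relevant
Position 4: not relevant
Position 5: relevant, P@5 = 2/5 = 2/5
Position 6: not relevant
Position 7: not relevant
Position 8: relevant, P@8 = 3/8 = 3/8
Position 9: relevant, P@9 = 4/9 = 4/9
Position 10: relevant, P@10 = 5/10 = 1/2
Sum of P@k = 1 + 2/5 + 3/8 + 4/9 + 1/2 = 979/360
AP = 979/360 / 5 = 979/1800

979/1800


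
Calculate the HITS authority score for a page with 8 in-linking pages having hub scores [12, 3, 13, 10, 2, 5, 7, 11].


Authority = sum of hub scores of in-linkers
In-link 1: hub score = 12
In-link 2: hub score = 3
In-link 3: hub score = 13
In-link 4: hub score = 10
In-link 5: hub score = 2
In-link 6: hub score = 5
In-link 7: hub score = 7
In-link 8: hub score = 11
Authority = 12 + 3 + 13 + 10 + 2 + 5 + 7 + 11 = 63

63


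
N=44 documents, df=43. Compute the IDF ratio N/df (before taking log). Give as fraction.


IDF ratio = N / df
= 44 / 43
= 44/43

44/43


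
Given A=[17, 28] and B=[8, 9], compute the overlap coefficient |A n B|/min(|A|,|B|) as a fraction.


A intersect B = []
|A intersect B| = 0
min(|A|, |B|) = min(2, 2) = 2
Overlap = 0 / 2 = 0

0


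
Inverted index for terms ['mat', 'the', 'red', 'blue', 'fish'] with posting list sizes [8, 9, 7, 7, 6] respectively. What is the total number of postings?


Summing posting list sizes:
'mat': 8 postings
'the': 9 postings
'red': 7 postings
'blue': 7 postings
'fish': 6 postings
Total = 8 + 9 + 7 + 7 + 6 = 37

37


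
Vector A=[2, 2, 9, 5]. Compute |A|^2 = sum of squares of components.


|A|^2 = sum of squared components
A[0]^2 = 2^2 = 4
A[1]^2 = 2^2 = 4
A[2]^2 = 9^2 = 81
A[3]^2 = 5^2 = 25
Sum = 4 + 4 + 81 + 25 = 114

114


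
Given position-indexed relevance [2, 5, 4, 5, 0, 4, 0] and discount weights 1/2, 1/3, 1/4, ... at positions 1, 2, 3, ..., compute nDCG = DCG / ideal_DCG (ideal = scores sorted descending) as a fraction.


Position discount weights w_i = 1/(i+1) for i=1..7:
Weights = [1/2, 1/3, 1/4, 1/5, 1/6, 1/7, 1/8]
Actual relevance: [2, 5, 4, 5, 0, 4, 0]
DCG = 2/2 + 5/3 + 4/4 + 5/5 + 0/6 + 4/7 + 0/8 = 110/21
Ideal relevance (sorted desc): [5, 5, 4, 4, 2, 0, 0]
Ideal DCG = 5/2 + 5/3 + 4/4 + 4/5 + 2/6 + 0/7 + 0/8 = 63/10
nDCG = DCG / ideal_DCG = 110/21 / 63/10 = 1100/1323

1100/1323


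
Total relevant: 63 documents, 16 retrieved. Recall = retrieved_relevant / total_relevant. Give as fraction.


Recall = retrieved_relevant / total_relevant
= 16 / 63
= 16 / (16 + 47)
= 16/63

16/63


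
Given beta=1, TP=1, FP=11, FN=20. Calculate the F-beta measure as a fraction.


P = TP/(TP+FP) = 1/12 = 1/12
R = TP/(TP+FN) = 1/21 = 1/21
beta^2 = 1^2 = 1
(1 + beta^2) = 2
Numerator = (1+beta^2)*P*R = 1/126
Denominator = beta^2*P + R = 1/12 + 1/21 = 11/84
F_beta = 2/33

2/33


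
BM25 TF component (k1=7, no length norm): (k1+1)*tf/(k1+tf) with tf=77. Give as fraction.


BM25 TF component = (k1+1)*tf / (k1+tf)
k1 = 7, tf = 77
Numerator = (7+1)*77 = 616
Denominator = 7 + 77 = 84
= 616/84 = 22/3

22/3


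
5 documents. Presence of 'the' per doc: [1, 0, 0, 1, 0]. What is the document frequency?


Checking each document for 'the':
Doc 1: present
Doc 2: absent
Doc 3: absent
Doc 4: present
Doc 5: absent
df = sum of presences = 1 + 0 + 0 + 1 + 0 = 2

2


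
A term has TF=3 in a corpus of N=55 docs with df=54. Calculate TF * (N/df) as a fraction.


TF * (N/df)
= 3 * (55/54)
= 3 * 55/54
= 55/18

55/18


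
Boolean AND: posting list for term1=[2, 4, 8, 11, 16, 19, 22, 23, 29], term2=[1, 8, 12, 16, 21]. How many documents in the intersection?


Boolean AND: find intersection of posting lists
term1 docs: [2, 4, 8, 11, 16, 19, 22, 23, 29]
term2 docs: [1, 8, 12, 16, 21]
Intersection: [8, 16]
|intersection| = 2

2


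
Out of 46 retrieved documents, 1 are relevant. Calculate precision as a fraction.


Precision = relevant_retrieved / total_retrieved
= 1 / 46
= 1 / (1 + 45)
= 1/46

1/46


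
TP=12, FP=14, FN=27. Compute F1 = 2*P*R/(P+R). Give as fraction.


F1 = 2 * P * R / (P + R)
P = TP/(TP+FP) = 12/26 = 6/13
R = TP/(TP+FN) = 12/39 = 4/13
2 * P * R = 2 * 6/13 * 4/13 = 48/169
P + R = 6/13 + 4/13 = 10/13
F1 = 48/169 / 10/13 = 24/65

24/65


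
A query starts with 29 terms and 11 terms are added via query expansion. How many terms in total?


Original terms: 29
Expansion terms: 11
Total = 29 + 11 = 40

40


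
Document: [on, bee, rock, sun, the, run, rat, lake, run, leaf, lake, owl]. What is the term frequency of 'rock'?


Document has 12 words
Scanning for 'rock':
Found at positions: [2]
Count = 1

1


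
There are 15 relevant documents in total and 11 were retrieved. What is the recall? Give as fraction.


Recall = retrieved_relevant / total_relevant
= 11 / 15
= 11 / (11 + 4)
= 11/15

11/15


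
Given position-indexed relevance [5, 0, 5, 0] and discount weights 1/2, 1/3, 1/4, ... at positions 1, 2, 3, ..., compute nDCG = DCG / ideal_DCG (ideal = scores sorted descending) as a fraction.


Position discount weights w_i = 1/(i+1) for i=1..4:
Weights = [1/2, 1/3, 1/4, 1/5]
Actual relevance: [5, 0, 5, 0]
DCG = 5/2 + 0/3 + 5/4 + 0/5 = 15/4
Ideal relevance (sorted desc): [5, 5, 0, 0]
Ideal DCG = 5/2 + 5/3 + 0/4 + 0/5 = 25/6
nDCG = DCG / ideal_DCG = 15/4 / 25/6 = 9/10

9/10


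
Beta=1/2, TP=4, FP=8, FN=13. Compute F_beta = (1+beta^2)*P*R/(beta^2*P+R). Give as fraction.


P = TP/(TP+FP) = 4/12 = 1/3
R = TP/(TP+FN) = 4/17 = 4/17
beta^2 = 1/2^2 = 1/4
(1 + beta^2) = 5/4
Numerator = (1+beta^2)*P*R = 5/51
Denominator = beta^2*P + R = 1/12 + 4/17 = 65/204
F_beta = 4/13

4/13


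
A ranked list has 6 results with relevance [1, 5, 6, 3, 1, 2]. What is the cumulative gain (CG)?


Cumulative Gain = sum of relevance scores
Position 1: rel=1, running sum=1
Position 2: rel=5, running sum=6
Position 3: rel=6, running sum=12
Position 4: rel=3, running sum=15
Position 5: rel=1, running sum=16
Position 6: rel=2, running sum=18
CG = 18

18


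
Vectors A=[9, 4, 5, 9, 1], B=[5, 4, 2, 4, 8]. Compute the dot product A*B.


Dot product = sum of element-wise products
A[0]*B[0] = 9*5 = 45
A[1]*B[1] = 4*4 = 16
A[2]*B[2] = 5*2 = 10
A[3]*B[3] = 9*4 = 36
A[4]*B[4] = 1*8 = 8
Sum = 45 + 16 + 10 + 36 + 8 = 115

115


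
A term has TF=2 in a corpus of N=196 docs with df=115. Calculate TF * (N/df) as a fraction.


TF * (N/df)
= 2 * (196/115)
= 2 * 196/115
= 392/115

392/115


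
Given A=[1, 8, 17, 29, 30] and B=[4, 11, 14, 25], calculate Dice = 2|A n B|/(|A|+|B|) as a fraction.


A intersect B = []
|A intersect B| = 0
|A| = 5, |B| = 4
Dice = 2*0 / (5+4)
= 0 / 9 = 0

0


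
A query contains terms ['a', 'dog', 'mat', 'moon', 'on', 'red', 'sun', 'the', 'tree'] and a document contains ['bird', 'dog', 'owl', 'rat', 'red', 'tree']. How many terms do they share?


Query terms: ['a', 'dog', 'mat', 'moon', 'on', 'red', 'sun', 'the', 'tree']
Document terms: ['bird', 'dog', 'owl', 'rat', 'red', 'tree']
Common terms: ['dog', 'red', 'tree']
Overlap count = 3

3


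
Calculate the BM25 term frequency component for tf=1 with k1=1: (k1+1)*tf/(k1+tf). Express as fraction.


BM25 TF component = (k1+1)*tf / (k1+tf)
k1 = 1, tf = 1
Numerator = (1+1)*1 = 2
Denominator = 1 + 1 = 2
= 2/2 = 1

1


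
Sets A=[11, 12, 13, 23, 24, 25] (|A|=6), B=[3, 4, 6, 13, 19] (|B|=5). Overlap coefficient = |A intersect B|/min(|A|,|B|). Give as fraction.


A intersect B = [13]
|A intersect B| = 1
min(|A|, |B|) = min(6, 5) = 5
Overlap = 1 / 5 = 1/5

1/5


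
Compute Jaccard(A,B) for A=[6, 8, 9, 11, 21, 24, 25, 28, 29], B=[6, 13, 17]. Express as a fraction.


A intersect B = [6]
|A intersect B| = 1
A union B = [6, 8, 9, 11, 13, 17, 21, 24, 25, 28, 29]
|A union B| = 11
Jaccard = 1/11 = 1/11

1/11


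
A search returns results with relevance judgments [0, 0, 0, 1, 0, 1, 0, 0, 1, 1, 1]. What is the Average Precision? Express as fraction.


Computing P@k for each relevant position:
Position 1: not relevant
Position 2: not relevant
Position 3: not relevant
Position 4: relevant, P@4 = 1/4 = 1/4
Position 5: not relevant
Position 6: relevant, P@6 = 2/6 = 1/3
Position 7: not relevant
Position 8: not relevant
Position 9: relevant, P@9 = 3/9 = 1/3
Position 10: relevant, P@10 = 4/10 = 2/5
Position 11: relevant, P@11 = 5/11 = 5/11
Sum of P@k = 1/4 + 1/3 + 1/3 + 2/5 + 5/11 = 1169/660
AP = 1169/660 / 5 = 1169/3300

1169/3300


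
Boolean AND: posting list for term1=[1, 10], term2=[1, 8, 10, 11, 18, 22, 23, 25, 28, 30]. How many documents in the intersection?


Boolean AND: find intersection of posting lists
term1 docs: [1, 10]
term2 docs: [1, 8, 10, 11, 18, 22, 23, 25, 28, 30]
Intersection: [1, 10]
|intersection| = 2

2


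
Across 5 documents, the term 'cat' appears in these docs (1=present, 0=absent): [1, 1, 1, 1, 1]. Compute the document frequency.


Checking each document for 'cat':
Doc 1: present
Doc 2: present
Doc 3: present
Doc 4: present
Doc 5: present
df = sum of presences = 1 + 1 + 1 + 1 + 1 = 5

5


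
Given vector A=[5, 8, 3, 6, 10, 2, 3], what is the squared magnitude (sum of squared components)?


|A|^2 = sum of squared components
A[0]^2 = 5^2 = 25
A[1]^2 = 8^2 = 64
A[2]^2 = 3^2 = 9
A[3]^2 = 6^2 = 36
A[4]^2 = 10^2 = 100
A[5]^2 = 2^2 = 4
A[6]^2 = 3^2 = 9
Sum = 25 + 64 + 9 + 36 + 100 + 4 + 9 = 247

247


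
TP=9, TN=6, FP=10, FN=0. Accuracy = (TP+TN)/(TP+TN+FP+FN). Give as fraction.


Accuracy = (TP + TN) / (TP + TN + FP + FN)
TP + TN = 9 + 6 = 15
Total = 9 + 6 + 10 + 0 = 25
Accuracy = 15 / 25 = 3/5

3/5


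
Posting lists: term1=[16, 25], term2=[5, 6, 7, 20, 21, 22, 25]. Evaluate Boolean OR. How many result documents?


Boolean OR: find union of posting lists
term1 docs: [16, 25]
term2 docs: [5, 6, 7, 20, 21, 22, 25]
Union: [5, 6, 7, 16, 20, 21, 22, 25]
|union| = 8

8


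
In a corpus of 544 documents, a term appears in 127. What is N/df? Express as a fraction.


IDF ratio = N / df
= 544 / 127
= 544/127

544/127


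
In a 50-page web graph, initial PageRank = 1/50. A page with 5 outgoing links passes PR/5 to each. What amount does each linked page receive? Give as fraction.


Initial PR = 1/50 = 1/50
Outlinks = 5
Contribution per link = PR / outlinks
= 1/50 / 5
= 1/250

1/250


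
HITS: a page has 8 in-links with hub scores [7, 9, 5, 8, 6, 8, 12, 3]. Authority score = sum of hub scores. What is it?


Authority = sum of hub scores of in-linkers
In-link 1: hub score = 7
In-link 2: hub score = 9
In-link 3: hub score = 5
In-link 4: hub score = 8
In-link 5: hub score = 6
In-link 6: hub score = 8
In-link 7: hub score = 12
In-link 8: hub score = 3
Authority = 7 + 9 + 5 + 8 + 6 + 8 + 12 + 3 = 58

58


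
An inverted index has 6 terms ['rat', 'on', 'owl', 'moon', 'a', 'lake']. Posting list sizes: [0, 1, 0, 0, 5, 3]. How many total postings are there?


Summing posting list sizes:
'rat': 0 postings
'on': 1 postings
'owl': 0 postings
'moon': 0 postings
'a': 5 postings
'lake': 3 postings
Total = 0 + 1 + 0 + 0 + 5 + 3 = 9

9


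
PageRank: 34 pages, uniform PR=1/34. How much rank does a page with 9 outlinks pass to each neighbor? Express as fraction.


Initial PR = 1/34 = 1/34
Outlinks = 9
Contribution per link = PR / outlinks
= 1/34 / 9
= 1/306

1/306


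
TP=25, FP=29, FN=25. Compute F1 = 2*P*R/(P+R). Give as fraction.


F1 = 2 * P * R / (P + R)
P = TP/(TP+FP) = 25/54 = 25/54
R = TP/(TP+FN) = 25/50 = 1/2
2 * P * R = 2 * 25/54 * 1/2 = 25/54
P + R = 25/54 + 1/2 = 26/27
F1 = 25/54 / 26/27 = 25/52

25/52


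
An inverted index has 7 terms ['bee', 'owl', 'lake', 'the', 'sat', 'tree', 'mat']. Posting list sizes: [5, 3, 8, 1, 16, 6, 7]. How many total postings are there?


Summing posting list sizes:
'bee': 5 postings
'owl': 3 postings
'lake': 8 postings
'the': 1 postings
'sat': 16 postings
'tree': 6 postings
'mat': 7 postings
Total = 5 + 3 + 8 + 1 + 16 + 6 + 7 = 46

46


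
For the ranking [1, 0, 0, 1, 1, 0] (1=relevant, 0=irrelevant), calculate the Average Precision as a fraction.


Computing P@k for each relevant position:
Position 1: relevant, P@1 = 1/1 = 1
Position 2: not relevant
Position 3: not relevant
Position 4: relevant, P@4 = 2/4 = 1/2
Position 5: relevant, P@5 = 3/5 = 3/5
Position 6: not relevant
Sum of P@k = 1 + 1/2 + 3/5 = 21/10
AP = 21/10 / 3 = 7/10

7/10


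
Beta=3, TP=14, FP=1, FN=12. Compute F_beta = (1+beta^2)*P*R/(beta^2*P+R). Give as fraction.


P = TP/(TP+FP) = 14/15 = 14/15
R = TP/(TP+FN) = 14/26 = 7/13
beta^2 = 3^2 = 9
(1 + beta^2) = 10
Numerator = (1+beta^2)*P*R = 196/39
Denominator = beta^2*P + R = 42/5 + 7/13 = 581/65
F_beta = 140/249

140/249


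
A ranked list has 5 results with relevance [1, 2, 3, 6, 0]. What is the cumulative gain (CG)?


Cumulative Gain = sum of relevance scores
Position 1: rel=1, running sum=1
Position 2: rel=2, running sum=3
Position 3: rel=3, running sum=6
Position 4: rel=6, running sum=12
Position 5: rel=0, running sum=12
CG = 12

12


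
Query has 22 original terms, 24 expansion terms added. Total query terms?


Original terms: 22
Expansion terms: 24
Total = 22 + 24 = 46

46


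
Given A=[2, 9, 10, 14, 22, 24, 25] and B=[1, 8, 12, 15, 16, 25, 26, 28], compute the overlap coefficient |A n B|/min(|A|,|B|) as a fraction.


A intersect B = [25]
|A intersect B| = 1
min(|A|, |B|) = min(7, 8) = 7
Overlap = 1 / 7 = 1/7

1/7


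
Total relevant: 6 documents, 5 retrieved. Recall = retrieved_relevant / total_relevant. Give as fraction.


Recall = retrieved_relevant / total_relevant
= 5 / 6
= 5 / (5 + 1)
= 5/6

5/6


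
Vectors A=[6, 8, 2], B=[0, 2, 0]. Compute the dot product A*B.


Dot product = sum of element-wise products
A[0]*B[0] = 6*0 = 0
A[1]*B[1] = 8*2 = 16
A[2]*B[2] = 2*0 = 0
Sum = 0 + 16 + 0 = 16

16


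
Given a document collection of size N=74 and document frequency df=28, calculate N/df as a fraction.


IDF ratio = N / df
= 74 / 28
= 37/14

37/14


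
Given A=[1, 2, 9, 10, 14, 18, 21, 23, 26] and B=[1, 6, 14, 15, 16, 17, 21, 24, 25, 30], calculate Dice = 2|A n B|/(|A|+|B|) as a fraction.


A intersect B = [1, 14, 21]
|A intersect B| = 3
|A| = 9, |B| = 10
Dice = 2*3 / (9+10)
= 6 / 19 = 6/19

6/19


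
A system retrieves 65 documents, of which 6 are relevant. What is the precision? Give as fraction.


Precision = relevant_retrieved / total_retrieved
= 6 / 65
= 6 / (6 + 59)
= 6/65

6/65


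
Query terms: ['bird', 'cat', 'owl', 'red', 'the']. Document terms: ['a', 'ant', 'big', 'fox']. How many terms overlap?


Query terms: ['bird', 'cat', 'owl', 'red', 'the']
Document terms: ['a', 'ant', 'big', 'fox']
Common terms: []
Overlap count = 0

0


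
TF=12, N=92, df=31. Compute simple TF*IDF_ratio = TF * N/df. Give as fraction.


TF * (N/df)
= 12 * (92/31)
= 12 * 92/31
= 1104/31

1104/31


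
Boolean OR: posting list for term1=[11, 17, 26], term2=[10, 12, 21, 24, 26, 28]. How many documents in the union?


Boolean OR: find union of posting lists
term1 docs: [11, 17, 26]
term2 docs: [10, 12, 21, 24, 26, 28]
Union: [10, 11, 12, 17, 21, 24, 26, 28]
|union| = 8

8


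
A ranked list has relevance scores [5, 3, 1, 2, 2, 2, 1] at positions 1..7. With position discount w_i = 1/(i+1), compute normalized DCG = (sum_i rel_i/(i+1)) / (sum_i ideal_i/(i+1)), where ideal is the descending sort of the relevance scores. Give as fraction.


Position discount weights w_i = 1/(i+1) for i=1..7:
Weights = [1/2, 1/3, 1/4, 1/5, 1/6, 1/7, 1/8]
Actual relevance: [5, 3, 1, 2, 2, 2, 1]
DCG = 5/2 + 3/3 + 1/4 + 2/5 + 2/6 + 2/7 + 1/8 = 4111/840
Ideal relevance (sorted desc): [5, 3, 2, 2, 2, 1, 1]
Ideal DCG = 5/2 + 3/3 + 2/4 + 2/5 + 2/6 + 1/7 + 1/8 = 4201/840
nDCG = DCG / ideal_DCG = 4111/840 / 4201/840 = 4111/4201

4111/4201


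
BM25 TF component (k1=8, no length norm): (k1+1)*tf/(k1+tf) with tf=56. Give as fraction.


BM25 TF component = (k1+1)*tf / (k1+tf)
k1 = 8, tf = 56
Numerator = (8+1)*56 = 504
Denominator = 8 + 56 = 64
= 504/64 = 63/8

63/8


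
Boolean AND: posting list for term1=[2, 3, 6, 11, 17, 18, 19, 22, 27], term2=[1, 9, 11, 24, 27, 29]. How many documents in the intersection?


Boolean AND: find intersection of posting lists
term1 docs: [2, 3, 6, 11, 17, 18, 19, 22, 27]
term2 docs: [1, 9, 11, 24, 27, 29]
Intersection: [11, 27]
|intersection| = 2

2


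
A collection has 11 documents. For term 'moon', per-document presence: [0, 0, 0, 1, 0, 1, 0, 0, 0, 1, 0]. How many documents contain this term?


Checking each document for 'moon':
Doc 1: absent
Doc 2: absent
Doc 3: absent
Doc 4: present
Doc 5: absent
Doc 6: present
Doc 7: absent
Doc 8: absent
Doc 9: absent
Doc 10: present
Doc 11: absent
df = sum of presences = 0 + 0 + 0 + 1 + 0 + 1 + 0 + 0 + 0 + 1 + 0 = 3

3


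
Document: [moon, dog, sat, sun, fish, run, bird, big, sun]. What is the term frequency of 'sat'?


Document has 9 words
Scanning for 'sat':
Found at positions: [2]
Count = 1

1


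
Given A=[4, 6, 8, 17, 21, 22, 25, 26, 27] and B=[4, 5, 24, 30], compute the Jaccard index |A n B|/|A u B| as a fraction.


A intersect B = [4]
|A intersect B| = 1
A union B = [4, 5, 6, 8, 17, 21, 22, 24, 25, 26, 27, 30]
|A union B| = 12
Jaccard = 1/12 = 1/12

1/12


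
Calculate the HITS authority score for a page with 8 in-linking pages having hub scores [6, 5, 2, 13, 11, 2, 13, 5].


Authority = sum of hub scores of in-linkers
In-link 1: hub score = 6
In-link 2: hub score = 5
In-link 3: hub score = 2
In-link 4: hub score = 13
In-link 5: hub score = 11
In-link 6: hub score = 2
In-link 7: hub score = 13
In-link 8: hub score = 5
Authority = 6 + 5 + 2 + 13 + 11 + 2 + 13 + 5 = 57

57


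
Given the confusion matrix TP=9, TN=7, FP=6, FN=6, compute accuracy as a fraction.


Accuracy = (TP + TN) / (TP + TN + FP + FN)
TP + TN = 9 + 7 = 16
Total = 9 + 7 + 6 + 6 = 28
Accuracy = 16 / 28 = 4/7

4/7


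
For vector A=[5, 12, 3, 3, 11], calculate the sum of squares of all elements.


|A|^2 = sum of squared components
A[0]^2 = 5^2 = 25
A[1]^2 = 12^2 = 144
A[2]^2 = 3^2 = 9
A[3]^2 = 3^2 = 9
A[4]^2 = 11^2 = 121
Sum = 25 + 144 + 9 + 9 + 121 = 308

308


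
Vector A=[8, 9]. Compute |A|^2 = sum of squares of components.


|A|^2 = sum of squared components
A[0]^2 = 8^2 = 64
A[1]^2 = 9^2 = 81
Sum = 64 + 81 = 145

145


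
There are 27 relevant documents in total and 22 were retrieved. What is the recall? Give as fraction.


Recall = retrieved_relevant / total_relevant
= 22 / 27
= 22 / (22 + 5)
= 22/27

22/27


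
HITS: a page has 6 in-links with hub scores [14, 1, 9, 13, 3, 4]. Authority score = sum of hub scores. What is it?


Authority = sum of hub scores of in-linkers
In-link 1: hub score = 14
In-link 2: hub score = 1
In-link 3: hub score = 9
In-link 4: hub score = 13
In-link 5: hub score = 3
In-link 6: hub score = 4
Authority = 14 + 1 + 9 + 13 + 3 + 4 = 44

44


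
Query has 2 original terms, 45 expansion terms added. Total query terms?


Original terms: 2
Expansion terms: 45
Total = 2 + 45 = 47

47


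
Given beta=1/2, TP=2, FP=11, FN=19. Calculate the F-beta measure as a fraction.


P = TP/(TP+FP) = 2/13 = 2/13
R = TP/(TP+FN) = 2/21 = 2/21
beta^2 = 1/2^2 = 1/4
(1 + beta^2) = 5/4
Numerator = (1+beta^2)*P*R = 5/273
Denominator = beta^2*P + R = 1/26 + 2/21 = 73/546
F_beta = 10/73

10/73


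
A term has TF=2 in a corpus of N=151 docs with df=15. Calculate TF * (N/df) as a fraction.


TF * (N/df)
= 2 * (151/15)
= 2 * 151/15
= 302/15

302/15


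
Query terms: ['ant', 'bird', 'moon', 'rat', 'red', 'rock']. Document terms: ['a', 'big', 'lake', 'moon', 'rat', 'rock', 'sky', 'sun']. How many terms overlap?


Query terms: ['ant', 'bird', 'moon', 'rat', 'red', 'rock']
Document terms: ['a', 'big', 'lake', 'moon', 'rat', 'rock', 'sky', 'sun']
Common terms: ['moon', 'rat', 'rock']
Overlap count = 3

3


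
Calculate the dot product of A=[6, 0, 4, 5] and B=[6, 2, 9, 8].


Dot product = sum of element-wise products
A[0]*B[0] = 6*6 = 36
A[1]*B[1] = 0*2 = 0
A[2]*B[2] = 4*9 = 36
A[3]*B[3] = 5*8 = 40
Sum = 36 + 0 + 36 + 40 = 112

112


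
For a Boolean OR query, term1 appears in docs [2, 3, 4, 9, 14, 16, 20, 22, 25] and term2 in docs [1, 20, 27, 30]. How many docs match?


Boolean OR: find union of posting lists
term1 docs: [2, 3, 4, 9, 14, 16, 20, 22, 25]
term2 docs: [1, 20, 27, 30]
Union: [1, 2, 3, 4, 9, 14, 16, 20, 22, 25, 27, 30]
|union| = 12

12


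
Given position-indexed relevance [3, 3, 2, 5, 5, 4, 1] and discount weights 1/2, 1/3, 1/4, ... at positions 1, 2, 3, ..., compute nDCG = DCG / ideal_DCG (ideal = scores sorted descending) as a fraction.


Position discount weights w_i = 1/(i+1) for i=1..7:
Weights = [1/2, 1/3, 1/4, 1/5, 1/6, 1/7, 1/8]
Actual relevance: [3, 3, 2, 5, 5, 4, 1]
DCG = 3/2 + 3/3 + 2/4 + 5/5 + 5/6 + 4/7 + 1/8 = 929/168
Ideal relevance (sorted desc): [5, 5, 4, 3, 3, 2, 1]
Ideal DCG = 5/2 + 5/3 + 4/4 + 3/5 + 3/6 + 2/7 + 1/8 = 5609/840
nDCG = DCG / ideal_DCG = 929/168 / 5609/840 = 4645/5609

4645/5609


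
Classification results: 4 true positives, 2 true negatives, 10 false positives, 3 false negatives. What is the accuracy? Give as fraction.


Accuracy = (TP + TN) / (TP + TN + FP + FN)
TP + TN = 4 + 2 = 6
Total = 4 + 2 + 10 + 3 = 19
Accuracy = 6 / 19 = 6/19

6/19


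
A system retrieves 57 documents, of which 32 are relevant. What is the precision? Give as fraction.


Precision = relevant_retrieved / total_retrieved
= 32 / 57
= 32 / (32 + 25)
= 32/57

32/57


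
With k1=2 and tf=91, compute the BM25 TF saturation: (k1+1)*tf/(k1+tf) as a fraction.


BM25 TF component = (k1+1)*tf / (k1+tf)
k1 = 2, tf = 91
Numerator = (2+1)*91 = 273
Denominator = 2 + 91 = 93
= 273/93 = 91/31

91/31


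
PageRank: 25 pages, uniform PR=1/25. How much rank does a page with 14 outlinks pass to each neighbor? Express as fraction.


Initial PR = 1/25 = 1/25
Outlinks = 14
Contribution per link = PR / outlinks
= 1/25 / 14
= 1/350

1/350


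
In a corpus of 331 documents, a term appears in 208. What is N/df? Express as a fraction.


IDF ratio = N / df
= 331 / 208
= 331/208

331/208


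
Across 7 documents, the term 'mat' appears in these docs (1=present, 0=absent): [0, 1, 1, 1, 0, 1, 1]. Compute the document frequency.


Checking each document for 'mat':
Doc 1: absent
Doc 2: present
Doc 3: present
Doc 4: present
Doc 5: absent
Doc 6: present
Doc 7: present
df = sum of presences = 0 + 1 + 1 + 1 + 0 + 1 + 1 = 5

5
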